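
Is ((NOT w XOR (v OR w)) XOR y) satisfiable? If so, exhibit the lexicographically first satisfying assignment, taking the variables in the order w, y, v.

w=0, y=0, v=0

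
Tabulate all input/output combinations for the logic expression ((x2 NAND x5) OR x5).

x2 | x5 | Output
----------------
0 | 0 | 1
0 | 1 | 1
1 | 0 | 1
1 | 1 | 1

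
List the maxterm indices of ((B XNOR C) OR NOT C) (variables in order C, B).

ΠM(2) = (NOT C OR B)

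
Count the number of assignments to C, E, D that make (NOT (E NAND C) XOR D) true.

Satisfying assignments: (0,0,1), (0,1,1), (1,0,1), (1,1,0)
Count: 4 out of 8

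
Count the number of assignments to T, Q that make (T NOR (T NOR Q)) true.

Satisfying assignments: (0,1)
Count: 1 out of 4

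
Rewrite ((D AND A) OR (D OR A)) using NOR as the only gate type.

((((D NOR D) NOR (A NOR A)) NOR ((D NOR A) NOR (D NOR A))) NOR (((D NOR D) NOR (A NOR A)) NOR ((D NOR A) NOR (D NOR A))))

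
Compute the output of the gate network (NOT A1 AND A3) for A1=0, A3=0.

Substituting: (NOT 0 AND 0)
= 0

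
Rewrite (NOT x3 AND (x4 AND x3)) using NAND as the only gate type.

(((x3 NAND x3) NAND ((x4 NAND x3) NAND (x4 NAND x3))) NAND ((x3 NAND x3) NAND ((x4 NAND x3) NAND (x4 NAND x3))))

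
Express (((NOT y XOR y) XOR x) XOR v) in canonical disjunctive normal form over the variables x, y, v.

(NOT x AND NOT y AND NOT v) OR (NOT x AND y AND NOT v) OR (x AND NOT y AND v) OR (x AND y AND v)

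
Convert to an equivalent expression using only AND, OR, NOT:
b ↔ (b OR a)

(b AND (b OR a)) OR (NOT b AND NOT (b OR a))
(Biconditional = both true or both false)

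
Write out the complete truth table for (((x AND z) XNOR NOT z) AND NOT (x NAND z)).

z | x | Output
--------------
0 | 0 | 0
0 | 1 | 0
1 | 0 | 0
1 | 1 | 0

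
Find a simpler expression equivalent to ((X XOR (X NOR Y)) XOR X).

By XOR self-cancellation ((E XOR v) XOR v = E):
= (X NOR Y)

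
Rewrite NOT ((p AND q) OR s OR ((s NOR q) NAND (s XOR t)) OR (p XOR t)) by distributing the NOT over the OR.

NOT (p AND q) AND NOT s AND NOT ((s NOR q) NAND (s XOR t)) AND NOT (p XOR t)
De Morgan's: NOT(OR of terms) = AND of negations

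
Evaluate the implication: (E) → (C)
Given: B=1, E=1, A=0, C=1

Antecedent (E) = 1; consequent (C) = 1.
1 → 1 = 1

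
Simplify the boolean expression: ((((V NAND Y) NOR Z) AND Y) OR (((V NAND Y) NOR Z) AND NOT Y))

By distribution ((E AND v) OR (E AND NOT v) = E):
= ((V NAND Y) NOR Z)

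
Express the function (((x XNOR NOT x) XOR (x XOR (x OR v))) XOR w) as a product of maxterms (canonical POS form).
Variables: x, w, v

ΠM(0, 3, 4, 5) = (x OR w OR v) AND (x OR NOT w OR NOT v) AND (NOT x OR w OR v) AND (NOT x OR w OR NOT v)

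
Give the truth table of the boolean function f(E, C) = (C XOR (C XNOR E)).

E | C | Output
--------------
0 | 0 | 1
0 | 1 | 1
1 | 0 | 0
1 | 1 | 0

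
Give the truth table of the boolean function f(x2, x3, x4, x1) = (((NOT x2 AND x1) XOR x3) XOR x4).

x2 | x3 | x4 | x1 | Output
--------------------------
0 | 0 | 0 | 0 | 0
0 | 0 | 0 | 1 | 1
0 | 0 | 1 | 0 | 1
0 | 0 | 1 | 1 | 0
0 | 1 | 0 | 0 | 1
0 | 1 | 0 | 1 | 0
0 | 1 | 1 | 0 | 0
0 | 1 | 1 | 1 | 1
1 | 0 | 0 | 0 | 0
1 | 0 | 0 | 1 | 0
1 | 0 | 1 | 0 | 1
1 | 0 | 1 | 1 | 1
1 | 1 | 0 | 0 | 1
1 | 1 | 0 | 1 | 1
1 | 1 | 1 | 0 | 0
1 | 1 | 1 | 1 | 0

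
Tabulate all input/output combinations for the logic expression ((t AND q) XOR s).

q | t | s | Output
------------------
0 | 0 | 0 | 0
0 | 0 | 1 | 1
0 | 1 | 0 | 0
0 | 1 | 1 | 1
1 | 0 | 0 | 0
1 | 0 | 1 | 1
1 | 1 | 0 | 1
1 | 1 | 1 | 0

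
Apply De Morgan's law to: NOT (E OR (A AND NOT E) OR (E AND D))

NOT E AND NOT (A AND NOT E) AND NOT (E AND D)
De Morgan's: NOT(OR of terms) = AND of negations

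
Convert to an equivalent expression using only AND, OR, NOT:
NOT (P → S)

P AND NOT S
(Negated implication: NOT(A → B) = A AND NOT B)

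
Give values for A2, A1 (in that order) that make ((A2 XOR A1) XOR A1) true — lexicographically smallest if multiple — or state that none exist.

A2=1, A1=0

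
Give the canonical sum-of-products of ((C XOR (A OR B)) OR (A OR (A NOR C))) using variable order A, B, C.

Σm(0, 1, 2, 4, 5, 6, 7) = (NOT A AND NOT B AND NOT C) OR (NOT A AND NOT B AND C) OR (NOT A AND B AND NOT C) OR (A AND NOT B AND NOT C) OR (A AND NOT B AND C) OR (A AND B AND NOT C) OR (A AND B AND C)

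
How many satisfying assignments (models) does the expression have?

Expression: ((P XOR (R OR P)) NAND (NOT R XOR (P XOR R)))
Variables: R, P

Satisfying assignments: (0,0), (0,1), (1,1)
Count: 3 out of 4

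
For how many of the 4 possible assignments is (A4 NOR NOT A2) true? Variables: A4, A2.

Satisfying assignments: (0,1)
Count: 1 out of 4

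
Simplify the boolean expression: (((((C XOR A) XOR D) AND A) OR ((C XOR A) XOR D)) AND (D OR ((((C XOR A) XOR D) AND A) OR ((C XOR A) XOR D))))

By absorption (E AND (E OR v) = E) then absorption (E OR (E AND v) = E):
= ((C XOR A) XOR D)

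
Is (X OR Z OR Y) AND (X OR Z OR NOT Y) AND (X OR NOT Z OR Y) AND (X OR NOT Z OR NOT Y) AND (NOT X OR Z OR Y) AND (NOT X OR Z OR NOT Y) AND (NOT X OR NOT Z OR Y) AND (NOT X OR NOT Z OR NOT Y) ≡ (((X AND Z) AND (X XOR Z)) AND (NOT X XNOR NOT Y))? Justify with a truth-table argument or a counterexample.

Yes, they are equivalent — the two output columns agree on all 8 assignments:
X | Z | Y | Expression 1 | Expression 2
---------------------------------------
0 | 0 | 0 | 0 | 0
0 | 0 | 1 | 0 | 0
0 | 1 | 0 | 0 | 0
0 | 1 | 1 | 0 | 0
1 | 0 | 0 | 0 | 0
1 | 0 | 1 | 0 | 0
1 | 1 | 0 | 0 | 0
1 | 1 | 1 | 0 | 0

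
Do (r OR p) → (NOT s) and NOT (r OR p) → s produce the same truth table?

No, Inverse is not equivalent to original (counterexample: s=0, r=0, p=0)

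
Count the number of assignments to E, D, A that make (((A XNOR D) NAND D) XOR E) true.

Satisfying assignments: (0,0,0), (0,0,1), (0,1,0), (1,1,1)
Count: 4 out of 8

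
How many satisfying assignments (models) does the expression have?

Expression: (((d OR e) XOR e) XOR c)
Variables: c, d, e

Satisfying assignments: (0,1,0), (1,0,0), (1,0,1), (1,1,1)
Count: 4 out of 8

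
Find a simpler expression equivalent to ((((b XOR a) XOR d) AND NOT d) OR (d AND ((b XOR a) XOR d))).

By distribution ((E AND v) OR (E AND NOT v) = E):
= ((b XOR a) XOR d)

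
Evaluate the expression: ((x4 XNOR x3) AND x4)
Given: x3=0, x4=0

Substituting: ((0 XNOR 0) AND 0)
= 0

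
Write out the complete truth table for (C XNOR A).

A | C | Output
--------------
0 | 0 | 1
0 | 1 | 0
1 | 0 | 0
1 | 1 | 1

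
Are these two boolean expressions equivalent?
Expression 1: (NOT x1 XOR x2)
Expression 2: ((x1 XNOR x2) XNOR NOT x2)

No. Counterexample: with x1=0, x2=1, Expression 1 = 0 but Expression 2 = 1.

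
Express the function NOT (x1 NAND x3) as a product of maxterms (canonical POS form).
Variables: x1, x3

ΠM(0, 1, 2) = (x1 OR x3) AND (x1 OR NOT x3) AND (NOT x1 OR x3)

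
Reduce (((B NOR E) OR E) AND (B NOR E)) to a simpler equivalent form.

By absorption (E AND (E OR v) = E):
= (B NOR E)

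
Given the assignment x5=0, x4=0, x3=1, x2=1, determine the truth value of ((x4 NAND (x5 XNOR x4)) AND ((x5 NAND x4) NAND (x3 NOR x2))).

Substituting: ((0 NAND (0 XNOR 0)) AND ((0 NAND 0) NAND (1 NOR 1)))
= 1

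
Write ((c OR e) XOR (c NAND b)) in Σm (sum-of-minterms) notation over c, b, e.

Σm(0, 2, 6, 7) = (NOT c AND NOT b AND NOT e) OR (NOT c AND b AND NOT e) OR (c AND b AND NOT e) OR (c AND b AND e)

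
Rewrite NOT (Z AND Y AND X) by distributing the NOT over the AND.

NOT Z OR NOT Y OR NOT X
De Morgan's: NOT(AND of terms) = OR of negations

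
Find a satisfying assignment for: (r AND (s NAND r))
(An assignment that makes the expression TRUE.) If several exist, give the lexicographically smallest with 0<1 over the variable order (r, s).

r=1, s=0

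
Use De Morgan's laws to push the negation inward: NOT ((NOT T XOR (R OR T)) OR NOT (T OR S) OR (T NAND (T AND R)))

NOT (NOT T XOR (R OR T)) AND (T OR S) AND NOT (T NAND (T AND R))
De Morgan's: NOT(OR of terms) = AND of negations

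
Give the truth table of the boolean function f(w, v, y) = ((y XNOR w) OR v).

w | v | y | Output
------------------
0 | 0 | 0 | 1
0 | 0 | 1 | 0
0 | 1 | 0 | 1
0 | 1 | 1 | 1
1 | 0 | 0 | 0
1 | 0 | 1 | 1
1 | 1 | 0 | 1
1 | 1 | 1 | 1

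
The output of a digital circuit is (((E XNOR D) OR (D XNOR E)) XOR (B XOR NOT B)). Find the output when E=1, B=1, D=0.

Substituting: (((1 XNOR 0) OR (0 XNOR 1)) XOR (1 XOR NOT 1))
= 1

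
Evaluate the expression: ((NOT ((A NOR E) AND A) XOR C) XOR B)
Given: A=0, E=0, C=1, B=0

Substituting: ((NOT ((0 NOR 0) AND 0) XOR 1) XOR 0)
= 0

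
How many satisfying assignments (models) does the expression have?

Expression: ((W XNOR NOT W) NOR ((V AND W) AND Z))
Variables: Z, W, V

Satisfying assignments: (0,0,0), (0,0,1), (0,1,0), (0,1,1), (1,0,0), (1,0,1), (1,1,0)
Count: 7 out of 8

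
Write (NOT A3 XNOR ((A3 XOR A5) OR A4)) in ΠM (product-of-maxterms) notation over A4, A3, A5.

ΠM(0, 2, 6, 7) = (A4 OR A3 OR A5) AND (A4 OR NOT A3 OR A5) AND (NOT A4 OR NOT A3 OR A5) AND (NOT A4 OR NOT A3 OR NOT A5)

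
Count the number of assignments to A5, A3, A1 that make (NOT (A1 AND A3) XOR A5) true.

Satisfying assignments: (0,0,0), (0,0,1), (0,1,0), (1,1,1)
Count: 4 out of 8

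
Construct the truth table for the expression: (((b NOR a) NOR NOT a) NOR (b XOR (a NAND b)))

a | b | Output
--------------
0 | 0 | 0
0 | 1 | 1
1 | 0 | 0
1 | 1 | 0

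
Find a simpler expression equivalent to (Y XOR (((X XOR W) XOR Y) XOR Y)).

By XOR self-cancellation ((E XOR v) XOR v = E):
= ((X XOR W) XOR Y)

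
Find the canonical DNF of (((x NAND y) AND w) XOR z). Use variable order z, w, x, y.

(NOT z AND w AND NOT x AND NOT y) OR (NOT z AND w AND NOT x AND y) OR (NOT z AND w AND x AND NOT y) OR (z AND NOT w AND NOT x AND NOT y) OR (z AND NOT w AND NOT x AND y) OR (z AND NOT w AND x AND NOT y) OR (z AND NOT w AND x AND y) OR (z AND w AND x AND y)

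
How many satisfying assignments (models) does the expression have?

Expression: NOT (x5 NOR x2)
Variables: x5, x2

Satisfying assignments: (0,1), (1,0), (1,1)
Count: 3 out of 4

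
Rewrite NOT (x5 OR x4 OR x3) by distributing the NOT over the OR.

NOT x5 AND NOT x4 AND NOT x3
De Morgan's: NOT(OR of terms) = AND of negations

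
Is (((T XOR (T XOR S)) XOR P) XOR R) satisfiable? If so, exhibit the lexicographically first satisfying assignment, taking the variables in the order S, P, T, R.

S=0, P=0, T=0, R=1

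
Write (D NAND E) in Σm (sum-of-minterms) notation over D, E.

Σm(0, 1, 2) = (NOT D AND NOT E) OR (NOT D AND E) OR (D AND NOT E)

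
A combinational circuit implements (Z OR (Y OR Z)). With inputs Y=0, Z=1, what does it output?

Substituting: (1 OR (0 OR 1))
= 1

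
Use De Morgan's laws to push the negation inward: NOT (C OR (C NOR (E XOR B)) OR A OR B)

NOT C AND NOT (C NOR (E XOR B)) AND NOT A AND NOT B
De Morgan's: NOT(OR of terms) = AND of negations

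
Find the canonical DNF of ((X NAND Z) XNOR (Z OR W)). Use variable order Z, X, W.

(NOT Z AND NOT X AND W) OR (NOT Z AND X AND W) OR (Z AND NOT X AND NOT W) OR (Z AND NOT X AND W)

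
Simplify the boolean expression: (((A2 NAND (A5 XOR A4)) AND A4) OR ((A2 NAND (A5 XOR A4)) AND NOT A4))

By distribution ((E AND v) OR (E AND NOT v) = E):
= (A2 NAND (A5 XOR A4))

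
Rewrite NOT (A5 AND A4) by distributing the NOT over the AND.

NOT A5 OR NOT A4
De Morgan's: NOT(AND of terms) = OR of negations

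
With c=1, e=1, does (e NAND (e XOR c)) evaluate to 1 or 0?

Substituting: (1 NAND (1 XOR 1))
= 1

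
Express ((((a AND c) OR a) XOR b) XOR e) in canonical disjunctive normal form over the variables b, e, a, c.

(NOT b AND NOT e AND a AND NOT c) OR (NOT b AND NOT e AND a AND c) OR (NOT b AND e AND NOT a AND NOT c) OR (NOT b AND e AND NOT a AND c) OR (b AND NOT e AND NOT a AND NOT c) OR (b AND NOT e AND NOT a AND c) OR (b AND e AND a AND NOT c) OR (b AND e AND a AND c)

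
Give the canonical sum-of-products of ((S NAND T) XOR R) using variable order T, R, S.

Σm(0, 1, 4, 7) = (NOT T AND NOT R AND NOT S) OR (NOT T AND NOT R AND S) OR (T AND NOT R AND NOT S) OR (T AND R AND S)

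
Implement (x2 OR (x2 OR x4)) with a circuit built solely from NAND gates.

((x2 NAND x2) NAND (((x2 NAND x2) NAND (x4 NAND x4)) NAND ((x2 NAND x2) NAND (x4 NAND x4))))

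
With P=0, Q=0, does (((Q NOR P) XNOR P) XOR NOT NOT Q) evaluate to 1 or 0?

Substituting: (((0 NOR 0) XNOR 0) XOR NOT NOT 0)
= 0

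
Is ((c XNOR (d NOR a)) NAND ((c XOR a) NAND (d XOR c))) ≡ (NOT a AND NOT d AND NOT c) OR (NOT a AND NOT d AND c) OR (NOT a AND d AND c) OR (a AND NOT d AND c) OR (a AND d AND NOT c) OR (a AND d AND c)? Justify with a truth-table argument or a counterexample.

Yes, they are equivalent — the two output columns agree on all 8 assignments:
a | d | c | Expression 1 | Expression 2
---------------------------------------
0 | 0 | 0 | 1 | 1
0 | 0 | 1 | 1 | 1
0 | 1 | 0 | 0 | 0
0 | 1 | 1 | 1 | 1
1 | 0 | 0 | 0 | 0
1 | 0 | 1 | 1 | 1
1 | 1 | 0 | 1 | 1
1 | 1 | 1 | 1 | 1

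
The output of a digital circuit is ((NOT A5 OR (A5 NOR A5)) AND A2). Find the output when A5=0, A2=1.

Substituting: ((NOT 0 OR (0 NOR 0)) AND 1)
= 1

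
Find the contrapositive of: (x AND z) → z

Contrapositive: NOT z → NOT (x AND z)
Note: A statement and its contrapositive are logically equivalent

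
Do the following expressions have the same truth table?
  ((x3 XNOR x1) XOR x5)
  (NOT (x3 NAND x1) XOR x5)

No. Counterexample: with x1=0, x5=0, x3=0, Expression 1 = 1 but Expression 2 = 0.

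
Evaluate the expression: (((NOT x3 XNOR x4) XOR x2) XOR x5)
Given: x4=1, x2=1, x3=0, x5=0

Substituting: (((NOT 0 XNOR 1) XOR 1) XOR 0)
= 0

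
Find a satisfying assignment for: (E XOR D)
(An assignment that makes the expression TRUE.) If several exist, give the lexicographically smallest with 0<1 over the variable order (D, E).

D=0, E=1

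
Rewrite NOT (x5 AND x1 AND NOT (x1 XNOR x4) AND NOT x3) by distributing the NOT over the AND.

NOT x5 OR NOT x1 OR (x1 XNOR x4) OR x3
De Morgan's: NOT(AND of terms) = OR of negations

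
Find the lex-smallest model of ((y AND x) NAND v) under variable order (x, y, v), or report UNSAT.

x=0, y=0, v=0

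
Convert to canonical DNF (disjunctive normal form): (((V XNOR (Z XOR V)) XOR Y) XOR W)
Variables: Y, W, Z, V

(NOT Y AND NOT W AND NOT Z AND NOT V) OR (NOT Y AND NOT W AND NOT Z AND V) OR (NOT Y AND W AND Z AND NOT V) OR (NOT Y AND W AND Z AND V) OR (Y AND NOT W AND Z AND NOT V) OR (Y AND NOT W AND Z AND V) OR (Y AND W AND NOT Z AND NOT V) OR (Y AND W AND NOT Z AND V)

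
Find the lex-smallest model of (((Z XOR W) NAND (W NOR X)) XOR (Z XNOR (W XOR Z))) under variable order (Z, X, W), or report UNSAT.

Z=0, X=0, W=1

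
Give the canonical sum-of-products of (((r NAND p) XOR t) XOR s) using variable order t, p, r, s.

Σm(0, 2, 4, 7, 9, 11, 13, 14) = (NOT t AND NOT p AND NOT r AND NOT s) OR (NOT t AND NOT p AND r AND NOT s) OR (NOT t AND p AND NOT r AND NOT s) OR (NOT t AND p AND r AND s) OR (t AND NOT p AND NOT r AND s) OR (t AND NOT p AND r AND s) OR (t AND p AND NOT r AND s) OR (t AND p AND r AND NOT s)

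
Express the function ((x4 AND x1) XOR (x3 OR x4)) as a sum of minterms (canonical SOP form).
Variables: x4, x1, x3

Σm(1, 3, 4, 5) = (NOT x4 AND NOT x1 AND x3) OR (NOT x4 AND x1 AND x3) OR (x4 AND NOT x1 AND NOT x3) OR (x4 AND NOT x1 AND x3)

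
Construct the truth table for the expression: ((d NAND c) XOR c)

c | d | Output
--------------
0 | 0 | 1
0 | 1 | 1
1 | 0 | 0
1 | 1 | 1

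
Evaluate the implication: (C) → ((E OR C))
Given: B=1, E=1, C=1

Antecedent (C) = 1; consequent ((E OR C)) = 1.
1 → 1 = 1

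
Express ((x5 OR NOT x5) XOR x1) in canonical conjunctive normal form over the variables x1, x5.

(NOT x1 OR x5) AND (NOT x1 OR NOT x5)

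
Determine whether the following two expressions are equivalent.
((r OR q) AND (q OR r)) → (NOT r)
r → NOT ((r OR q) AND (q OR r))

Yes, Contrapositive is always equivalent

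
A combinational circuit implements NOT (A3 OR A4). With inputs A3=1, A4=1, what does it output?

Substituting: NOT (1 OR 1)
= 0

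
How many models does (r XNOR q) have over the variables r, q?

Satisfying assignments: (0,0), (1,1)
Count: 2 out of 4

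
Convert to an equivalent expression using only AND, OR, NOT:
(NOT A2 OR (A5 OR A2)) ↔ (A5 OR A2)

((NOT A2 OR (A5 OR A2)) AND (A5 OR A2)) OR (NOT (NOT A2 OR (A5 OR A2)) AND NOT (A5 OR A2))
(Biconditional = both true or both false)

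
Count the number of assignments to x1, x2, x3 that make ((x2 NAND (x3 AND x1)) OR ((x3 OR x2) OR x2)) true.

Satisfying assignments: (0,0,0), (0,0,1), (0,1,0), (0,1,1), (1,0,0), (1,0,1), (1,1,0), (1,1,1)
Count: 8 out of 8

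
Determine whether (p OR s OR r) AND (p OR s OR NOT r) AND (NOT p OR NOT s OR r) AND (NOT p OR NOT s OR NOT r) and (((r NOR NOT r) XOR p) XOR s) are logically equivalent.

Yes, they are equivalent — the two output columns agree on all 8 assignments:
p | s | r | Expression 1 | Expression 2
---------------------------------------
0 | 0 | 0 | 0 | 0
0 | 0 | 1 | 0 | 0
0 | 1 | 0 | 1 | 1
0 | 1 | 1 | 1 | 1
1 | 0 | 0 | 1 | 1
1 | 0 | 1 | 1 | 1
1 | 1 | 0 | 0 | 0
1 | 1 | 1 | 0 | 0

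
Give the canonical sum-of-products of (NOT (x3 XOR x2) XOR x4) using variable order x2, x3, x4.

Σm(0, 3, 5, 6) = (NOT x2 AND NOT x3 AND NOT x4) OR (NOT x2 AND x3 AND x4) OR (x2 AND NOT x3 AND x4) OR (x2 AND x3 AND NOT x4)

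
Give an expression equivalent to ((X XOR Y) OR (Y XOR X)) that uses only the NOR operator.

((((((X NOR Y) NOR (X NOR Y)) NOR ((X NOR Y) NOR (X NOR Y))) NOR ((((X NOR X) NOR (Y NOR Y)) NOR ((X NOR X) NOR (Y NOR Y))) NOR (((X NOR X) NOR (Y NOR Y)) NOR ((X NOR X) NOR (Y NOR Y))))) NOR ((((Y NOR X) NOR (Y NOR X)) NOR ((Y NOR X) NOR (Y NOR X))) NOR ((((Y NOR Y) NOR (X NOR X)) NOR ((Y NOR Y) NOR (X NOR X))) NOR (((Y NOR Y) NOR (X NOR X)) NOR ((Y NOR Y) NOR (X NOR X)))))) NOR (((((X NOR Y) NOR (X NOR Y)) NOR ((X NOR Y) NOR (X NOR Y))) NOR ((((X NOR X) NOR (Y NOR Y)) NOR ((X NOR X) NOR (Y NOR Y))) NOR (((X NOR X) NOR (Y NOR Y)) NOR ((X NOR X) NOR (Y NOR Y))))) NOR ((((Y NOR X) NOR (Y NOR X)) NOR ((Y NOR X) NOR (Y NOR X))) NOR ((((Y NOR Y) NOR (X NOR X)) NOR ((Y NOR Y) NOR (X NOR X))) NOR (((Y NOR Y) NOR (X NOR X)) NOR ((Y NOR Y) NOR (X NOR X)))))))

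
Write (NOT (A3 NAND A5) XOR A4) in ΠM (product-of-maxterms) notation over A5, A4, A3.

ΠM(0, 1, 4, 7) = (A5 OR A4 OR A3) AND (A5 OR A4 OR NOT A3) AND (NOT A5 OR A4 OR A3) AND (NOT A5 OR NOT A4 OR NOT A3)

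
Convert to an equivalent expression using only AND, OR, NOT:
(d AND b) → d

NOT (d AND b) OR d
(Implication elimination: A → B = NOT A OR B)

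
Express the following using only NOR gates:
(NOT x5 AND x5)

(((x5 NOR x5) NOR (x5 NOR x5)) NOR (x5 NOR x5))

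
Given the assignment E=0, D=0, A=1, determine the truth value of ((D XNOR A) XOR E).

Substituting: ((0 XNOR 1) XOR 0)
= 0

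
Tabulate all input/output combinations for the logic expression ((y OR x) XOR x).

x | y | Output
--------------
0 | 0 | 0
0 | 1 | 1
1 | 0 | 0
1 | 1 | 0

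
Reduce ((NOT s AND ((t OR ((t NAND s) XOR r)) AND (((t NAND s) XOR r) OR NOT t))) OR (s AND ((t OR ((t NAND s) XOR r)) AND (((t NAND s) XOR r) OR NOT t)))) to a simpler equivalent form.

By distribution ((E AND v) OR (E AND NOT v) = E) then distribution ((E OR v) AND (E OR NOT v) = E):
= ((t NAND s) XOR r)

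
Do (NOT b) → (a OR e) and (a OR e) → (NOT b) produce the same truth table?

No, Converse is not equivalent to original (counterexample: a=0, b=0, e=0)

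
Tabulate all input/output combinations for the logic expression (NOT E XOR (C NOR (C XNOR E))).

C | E | Output
--------------
0 | 0 | 1
0 | 1 | 1
1 | 0 | 1
1 | 1 | 0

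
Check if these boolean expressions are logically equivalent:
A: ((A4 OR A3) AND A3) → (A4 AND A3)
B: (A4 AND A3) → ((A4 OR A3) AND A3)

No, Converse is not equivalent to original (counterexample: A4=0, A1=0, A3=1)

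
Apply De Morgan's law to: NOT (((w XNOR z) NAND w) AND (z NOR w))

NOT ((w XNOR z) NAND w) OR NOT (z NOR w)
De Morgan's: NOT(AND of terms) = OR of negations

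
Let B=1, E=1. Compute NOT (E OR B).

Substituting: NOT (1 OR 1)
= 0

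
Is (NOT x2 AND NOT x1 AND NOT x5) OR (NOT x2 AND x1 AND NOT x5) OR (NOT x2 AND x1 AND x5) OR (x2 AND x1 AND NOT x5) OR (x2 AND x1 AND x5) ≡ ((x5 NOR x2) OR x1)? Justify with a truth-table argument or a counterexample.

Yes, they are equivalent — the two output columns agree on all 8 assignments:
x2 | x1 | x5 | Expression 1 | Expression 2
------------------------------------------
0 | 0 | 0 | 1 | 1
0 | 0 | 1 | 0 | 0
0 | 1 | 0 | 1 | 1
0 | 1 | 1 | 1 | 1
1 | 0 | 0 | 0 | 0
1 | 0 | 1 | 0 | 0
1 | 1 | 0 | 1 | 1
1 | 1 | 1 | 1 | 1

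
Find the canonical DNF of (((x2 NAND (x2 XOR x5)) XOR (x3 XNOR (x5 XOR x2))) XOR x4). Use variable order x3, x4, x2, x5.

(NOT x3 AND NOT x4 AND NOT x2 AND x5) OR (NOT x3 AND x4 AND NOT x2 AND NOT x5) OR (NOT x3 AND x4 AND x2 AND NOT x5) OR (NOT x3 AND x4 AND x2 AND x5) OR (x3 AND NOT x4 AND NOT x2 AND NOT x5) OR (x3 AND NOT x4 AND x2 AND NOT x5) OR (x3 AND NOT x4 AND x2 AND x5) OR (x3 AND x4 AND NOT x2 AND x5)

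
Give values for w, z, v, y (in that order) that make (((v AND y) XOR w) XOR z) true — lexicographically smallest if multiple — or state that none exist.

w=0, z=0, v=1, y=1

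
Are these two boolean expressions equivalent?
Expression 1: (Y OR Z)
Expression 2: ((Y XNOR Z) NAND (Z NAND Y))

Yes, they are equivalent — the two output columns agree on all 4 assignments:
Y | Z | Expression 1 | Expression 2
-----------------------------------
0 | 0 | 0 | 0
0 | 1 | 1 | 1
1 | 0 | 1 | 1
1 | 1 | 1 | 1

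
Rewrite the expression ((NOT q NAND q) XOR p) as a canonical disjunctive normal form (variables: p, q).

(NOT p AND NOT q) OR (NOT p AND q)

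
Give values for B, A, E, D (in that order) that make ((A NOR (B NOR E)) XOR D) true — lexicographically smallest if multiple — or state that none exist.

B=0, A=0, E=0, D=1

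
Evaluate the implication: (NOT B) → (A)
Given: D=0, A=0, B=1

Antecedent (NOT B) = 0; consequent (A) = 0.
0 → 0 = 1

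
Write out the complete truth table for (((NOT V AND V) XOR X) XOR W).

X | W | V | Output
------------------
0 | 0 | 0 | 0
0 | 0 | 1 | 0
0 | 1 | 0 | 1
0 | 1 | 1 | 1
1 | 0 | 0 | 1
1 | 0 | 1 | 1
1 | 1 | 0 | 0
1 | 1 | 1 | 0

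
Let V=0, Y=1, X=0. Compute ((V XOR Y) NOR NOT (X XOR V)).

Substituting: ((0 XOR 1) NOR NOT (0 XOR 0))
= 0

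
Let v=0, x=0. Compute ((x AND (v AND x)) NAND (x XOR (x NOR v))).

Substituting: ((0 AND (0 AND 0)) NAND (0 XOR (0 NOR 0)))
= 1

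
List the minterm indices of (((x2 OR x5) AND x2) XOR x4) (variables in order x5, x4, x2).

Σm(1, 2, 5, 6) = (NOT x5 AND NOT x4 AND x2) OR (NOT x5 AND x4 AND NOT x2) OR (x5 AND NOT x4 AND x2) OR (x5 AND x4 AND NOT x2)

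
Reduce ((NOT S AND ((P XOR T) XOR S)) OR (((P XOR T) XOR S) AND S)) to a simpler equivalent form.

By distribution ((E AND v) OR (E AND NOT v) = E):
= ((P XOR T) XOR S)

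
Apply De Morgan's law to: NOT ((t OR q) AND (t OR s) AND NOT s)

NOT (t OR q) OR NOT (t OR s) OR s
De Morgan's: NOT(AND of terms) = OR of negations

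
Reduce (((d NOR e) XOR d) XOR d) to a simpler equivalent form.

By XOR self-cancellation ((E XOR v) XOR v = E):
= (d NOR e)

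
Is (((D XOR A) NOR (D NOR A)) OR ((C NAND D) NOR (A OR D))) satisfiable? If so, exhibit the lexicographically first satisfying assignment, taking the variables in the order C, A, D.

C=0, A=1, D=1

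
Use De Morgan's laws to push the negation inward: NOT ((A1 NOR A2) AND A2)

NOT (A1 NOR A2) OR NOT A2
De Morgan's: NOT(AND of terms) = OR of negations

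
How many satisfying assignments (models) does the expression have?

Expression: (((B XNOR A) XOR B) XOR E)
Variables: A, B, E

Satisfying assignments: (0,0,0), (0,1,0), (1,0,1), (1,1,1)
Count: 4 out of 8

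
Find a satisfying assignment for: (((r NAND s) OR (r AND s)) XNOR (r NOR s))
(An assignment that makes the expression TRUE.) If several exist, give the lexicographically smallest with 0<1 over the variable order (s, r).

s=0, r=0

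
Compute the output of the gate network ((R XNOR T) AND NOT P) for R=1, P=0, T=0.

Substituting: ((1 XNOR 0) AND NOT 0)
= 0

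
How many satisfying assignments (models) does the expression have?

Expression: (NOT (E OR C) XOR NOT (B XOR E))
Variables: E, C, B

Satisfying assignments: (0,0,1), (0,1,0), (1,0,1), (1,1,1)
Count: 4 out of 8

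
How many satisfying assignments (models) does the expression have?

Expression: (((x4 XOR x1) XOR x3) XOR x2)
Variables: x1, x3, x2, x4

Satisfying assignments: (0,0,0,1), (0,0,1,0), (0,1,0,0), (0,1,1,1), (1,0,0,0), (1,0,1,1), (1,1,0,1), (1,1,1,0)
Count: 8 out of 16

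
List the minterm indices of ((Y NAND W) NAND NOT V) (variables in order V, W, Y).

Σm(3, 4, 5, 6, 7) = (NOT V AND W AND Y) OR (V AND NOT W AND NOT Y) OR (V AND NOT W AND Y) OR (V AND W AND NOT Y) OR (V AND W AND Y)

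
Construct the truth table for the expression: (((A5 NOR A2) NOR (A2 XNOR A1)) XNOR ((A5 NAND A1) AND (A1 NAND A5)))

A5 | A2 | A1 | Output
---------------------
0 | 0 | 0 | 0
0 | 0 | 1 | 0
0 | 1 | 0 | 1
0 | 1 | 1 | 0
1 | 0 | 0 | 0
1 | 0 | 1 | 0
1 | 1 | 0 | 1
1 | 1 | 1 | 1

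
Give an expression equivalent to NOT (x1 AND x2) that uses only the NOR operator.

(((x1 NOR x1) NOR (x2 NOR x2)) NOR ((x1 NOR x1) NOR (x2 NOR x2)))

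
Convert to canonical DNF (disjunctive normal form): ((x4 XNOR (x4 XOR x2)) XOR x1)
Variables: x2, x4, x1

(NOT x2 AND NOT x4 AND NOT x1) OR (NOT x2 AND x4 AND NOT x1) OR (x2 AND NOT x4 AND x1) OR (x2 AND x4 AND x1)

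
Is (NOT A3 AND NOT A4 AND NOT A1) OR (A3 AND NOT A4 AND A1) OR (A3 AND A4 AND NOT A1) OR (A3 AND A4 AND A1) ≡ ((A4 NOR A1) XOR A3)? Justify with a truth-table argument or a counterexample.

Yes, they are equivalent — the two output columns agree on all 8 assignments:
A3 | A4 | A1 | Expression 1 | Expression 2
------------------------------------------
0 | 0 | 0 | 1 | 1
0 | 0 | 1 | 0 | 0
0 | 1 | 0 | 0 | 0
0 | 1 | 1 | 0 | 0
1 | 0 | 0 | 0 | 0
1 | 0 | 1 | 1 | 1
1 | 1 | 0 | 1 | 1
1 | 1 | 1 | 1 | 1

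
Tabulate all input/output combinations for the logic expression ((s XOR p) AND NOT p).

p | s | Output
--------------
0 | 0 | 0
0 | 1 | 1
1 | 0 | 0
1 | 1 | 0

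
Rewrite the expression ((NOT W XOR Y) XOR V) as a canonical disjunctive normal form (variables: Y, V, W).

(NOT Y AND NOT V AND NOT W) OR (NOT Y AND V AND W) OR (Y AND NOT V AND W) OR (Y AND V AND NOT W)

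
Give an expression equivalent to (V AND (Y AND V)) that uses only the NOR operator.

((V NOR V) NOR (((Y NOR Y) NOR (V NOR V)) NOR ((Y NOR Y) NOR (V NOR V))))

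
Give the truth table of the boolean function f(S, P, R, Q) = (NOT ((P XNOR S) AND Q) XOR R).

S | P | R | Q | Output
----------------------
0 | 0 | 0 | 0 | 1
0 | 0 | 0 | 1 | 0
0 | 0 | 1 | 0 | 0
0 | 0 | 1 | 1 | 1
0 | 1 | 0 | 0 | 1
0 | 1 | 0 | 1 | 1
0 | 1 | 1 | 0 | 0
0 | 1 | 1 | 1 | 0
1 | 0 | 0 | 0 | 1
1 | 0 | 0 | 1 | 1
1 | 0 | 1 | 0 | 0
1 | 0 | 1 | 1 | 0
1 | 1 | 0 | 0 | 1
1 | 1 | 0 | 1 | 0
1 | 1 | 1 | 0 | 0
1 | 1 | 1 | 1 | 1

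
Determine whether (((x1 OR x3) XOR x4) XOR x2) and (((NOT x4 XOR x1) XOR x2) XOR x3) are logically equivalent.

No. Counterexample: with x1=0, x4=0, x2=0, x3=0, Expression 1 = 0 but Expression 2 = 1.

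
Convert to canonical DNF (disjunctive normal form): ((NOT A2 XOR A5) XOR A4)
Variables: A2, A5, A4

(NOT A2 AND NOT A5 AND NOT A4) OR (NOT A2 AND A5 AND A4) OR (A2 AND NOT A5 AND A4) OR (A2 AND A5 AND NOT A4)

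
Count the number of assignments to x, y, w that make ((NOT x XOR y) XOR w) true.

Satisfying assignments: (0,0,0), (0,1,1), (1,0,1), (1,1,0)
Count: 4 out of 8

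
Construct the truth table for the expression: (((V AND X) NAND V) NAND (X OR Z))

Z | X | V | Output
------------------
0 | 0 | 0 | 1
0 | 0 | 1 | 1
0 | 1 | 0 | 0
0 | 1 | 1 | 1
1 | 0 | 0 | 0
1 | 0 | 1 | 0
1 | 1 | 0 | 0
1 | 1 | 1 | 1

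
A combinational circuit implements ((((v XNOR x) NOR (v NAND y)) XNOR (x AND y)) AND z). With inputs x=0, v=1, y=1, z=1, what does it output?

Substituting: ((((1 XNOR 0) NOR (1 NAND 1)) XNOR (0 AND 1)) AND 1)
= 0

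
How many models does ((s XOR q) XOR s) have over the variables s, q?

Satisfying assignments: (0,1), (1,1)
Count: 2 out of 4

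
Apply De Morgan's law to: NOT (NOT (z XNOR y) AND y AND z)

(z XNOR y) OR NOT y OR NOT z
De Morgan's: NOT(AND of terms) = OR of negations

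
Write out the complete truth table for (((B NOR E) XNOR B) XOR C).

E | C | B | Output
------------------
0 | 0 | 0 | 0
0 | 0 | 1 | 0
0 | 1 | 0 | 1
0 | 1 | 1 | 1
1 | 0 | 0 | 1
1 | 0 | 1 | 0
1 | 1 | 0 | 0
1 | 1 | 1 | 1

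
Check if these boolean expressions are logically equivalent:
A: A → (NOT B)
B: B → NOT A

Yes, Contrapositive is always equivalent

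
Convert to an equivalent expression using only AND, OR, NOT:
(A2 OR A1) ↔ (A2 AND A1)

((A2 OR A1) AND (A2 AND A1)) OR (NOT (A2 OR A1) AND NOT (A2 AND A1))
(Biconditional = both true or both false)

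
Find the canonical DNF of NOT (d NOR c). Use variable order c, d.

(NOT c AND d) OR (c AND NOT d) OR (c AND d)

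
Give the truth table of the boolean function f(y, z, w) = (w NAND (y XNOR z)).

y | z | w | Output
------------------
0 | 0 | 0 | 1
0 | 0 | 1 | 0
0 | 1 | 0 | 1
0 | 1 | 1 | 1
1 | 0 | 0 | 1
1 | 0 | 1 | 1
1 | 1 | 0 | 1
1 | 1 | 1 | 0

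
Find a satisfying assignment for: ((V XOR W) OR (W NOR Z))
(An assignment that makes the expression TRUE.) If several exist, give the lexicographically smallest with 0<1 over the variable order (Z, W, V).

Z=0, W=0, V=0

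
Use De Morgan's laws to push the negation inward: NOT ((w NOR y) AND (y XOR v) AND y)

NOT (w NOR y) OR NOT (y XOR v) OR NOT y
De Morgan's: NOT(AND of terms) = OR of negations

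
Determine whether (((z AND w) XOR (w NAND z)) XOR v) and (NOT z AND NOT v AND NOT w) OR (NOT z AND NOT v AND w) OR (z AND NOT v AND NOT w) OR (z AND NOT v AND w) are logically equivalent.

Yes, they are equivalent — the two output columns agree on all 8 assignments:
z | v | w | Expression 1 | Expression 2
---------------------------------------
0 | 0 | 0 | 1 | 1
0 | 0 | 1 | 1 | 1
0 | 1 | 0 | 0 | 0
0 | 1 | 1 | 0 | 0
1 | 0 | 0 | 1 | 1
1 | 0 | 1 | 1 | 1
1 | 1 | 0 | 0 | 0
1 | 1 | 1 | 0 | 0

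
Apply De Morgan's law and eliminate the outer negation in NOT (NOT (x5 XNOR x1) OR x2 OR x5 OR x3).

(x5 XNOR x1) AND NOT x2 AND NOT x5 AND NOT x3
De Morgan's: NOT(OR of terms) = AND of negations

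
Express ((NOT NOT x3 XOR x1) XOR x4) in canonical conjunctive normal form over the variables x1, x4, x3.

(x1 OR x4 OR x3) AND (x1 OR NOT x4 OR NOT x3) AND (NOT x1 OR x4 OR NOT x3) AND (NOT x1 OR NOT x4 OR x3)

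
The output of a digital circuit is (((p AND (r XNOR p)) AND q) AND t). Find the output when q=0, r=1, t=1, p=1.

Substituting: (((1 AND (1 XNOR 1)) AND 0) AND 1)
= 0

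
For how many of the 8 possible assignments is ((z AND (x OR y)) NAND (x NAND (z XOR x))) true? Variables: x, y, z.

Satisfying assignments: (0,0,0), (0,0,1), (0,1,0), (1,0,0), (1,1,0)
Count: 5 out of 8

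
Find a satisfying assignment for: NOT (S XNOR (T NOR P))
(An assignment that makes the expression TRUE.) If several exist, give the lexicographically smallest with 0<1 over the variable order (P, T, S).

P=0, T=0, S=0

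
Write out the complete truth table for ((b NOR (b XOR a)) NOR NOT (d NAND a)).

b | a | d | Output
------------------
0 | 0 | 0 | 0
0 | 0 | 1 | 0
0 | 1 | 0 | 1
0 | 1 | 1 | 0
1 | 0 | 0 | 1
1 | 0 | 1 | 1
1 | 1 | 0 | 1
1 | 1 | 1 | 0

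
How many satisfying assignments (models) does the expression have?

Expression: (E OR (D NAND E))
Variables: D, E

Satisfying assignments: (0,0), (0,1), (1,0), (1,1)
Count: 4 out of 4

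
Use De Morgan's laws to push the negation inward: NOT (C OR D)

NOT C AND NOT D
De Morgan's: NOT(OR of terms) = AND of negations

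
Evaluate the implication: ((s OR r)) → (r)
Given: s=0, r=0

Antecedent ((s OR r)) = 0; consequent (r) = 0.
0 → 0 = 1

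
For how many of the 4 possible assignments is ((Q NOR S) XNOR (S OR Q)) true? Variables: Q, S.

No assignment satisfies the expression.
Count: 0 out of 4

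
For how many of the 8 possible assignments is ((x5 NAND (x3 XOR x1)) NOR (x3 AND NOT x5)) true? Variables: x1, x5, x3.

Satisfying assignments: (0,1,1), (1,1,0)
Count: 2 out of 8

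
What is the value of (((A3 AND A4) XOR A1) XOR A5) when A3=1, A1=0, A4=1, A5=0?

Substituting: (((1 AND 1) XOR 0) XOR 0)
= 1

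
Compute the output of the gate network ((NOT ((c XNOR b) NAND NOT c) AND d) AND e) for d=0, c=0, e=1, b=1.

Substituting: ((NOT ((0 XNOR 1) NAND NOT 0) AND 0) AND 1)
= 0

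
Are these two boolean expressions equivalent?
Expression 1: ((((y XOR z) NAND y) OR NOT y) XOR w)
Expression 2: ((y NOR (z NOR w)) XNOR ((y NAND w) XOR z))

No. Counterexample: with y=0, w=0, z=0, Expression 1 = 1 but Expression 2 = 0.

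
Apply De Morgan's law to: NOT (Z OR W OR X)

NOT Z AND NOT W AND NOT X
De Morgan's: NOT(OR of terms) = AND of negations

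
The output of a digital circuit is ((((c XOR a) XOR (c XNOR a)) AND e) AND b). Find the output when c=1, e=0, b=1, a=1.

Substituting: ((((1 XOR 1) XOR (1 XNOR 1)) AND 0) AND 1)
= 0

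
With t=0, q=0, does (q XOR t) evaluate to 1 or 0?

Substituting: (0 XOR 0)
= 0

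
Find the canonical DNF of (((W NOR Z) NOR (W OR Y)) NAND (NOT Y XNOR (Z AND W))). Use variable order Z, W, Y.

(NOT Z AND NOT W AND NOT Y) OR (NOT Z AND NOT W AND Y) OR (NOT Z AND W AND NOT Y) OR (NOT Z AND W AND Y) OR (Z AND NOT W AND NOT Y) OR (Z AND NOT W AND Y) OR (Z AND W AND NOT Y) OR (Z AND W AND Y)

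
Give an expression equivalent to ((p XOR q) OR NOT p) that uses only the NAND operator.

((((p NAND (p NAND q)) NAND (q NAND (p NAND q))) NAND ((p NAND (p NAND q)) NAND (q NAND (p NAND q)))) NAND ((p NAND p) NAND (p NAND p)))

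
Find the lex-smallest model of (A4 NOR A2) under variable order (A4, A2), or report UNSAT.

A4=0, A2=0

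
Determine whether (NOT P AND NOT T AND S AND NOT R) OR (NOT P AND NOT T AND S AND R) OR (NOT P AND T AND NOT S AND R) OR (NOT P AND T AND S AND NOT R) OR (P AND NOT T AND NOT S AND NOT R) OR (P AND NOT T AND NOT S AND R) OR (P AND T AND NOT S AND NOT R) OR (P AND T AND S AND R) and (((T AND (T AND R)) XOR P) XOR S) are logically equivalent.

Yes, they are equivalent — the two output columns agree on all 16 assignments:
P | T | S | R | Expression 1 | Expression 2
-------------------------------------------
0 | 0 | 0 | 0 | 0 | 0
0 | 0 | 0 | 1 | 0 | 0
0 | 0 | 1 | 0 | 1 | 1
0 | 0 | 1 | 1 | 1 | 1
0 | 1 | 0 | 0 | 0 | 0
0 | 1 | 0 | 1 | 1 | 1
0 | 1 | 1 | 0 | 1 | 1
0 | 1 | 1 | 1 | 0 | 0
1 | 0 | 0 | 0 | 1 | 1
1 | 0 | 0 | 1 | 1 | 1
1 | 0 | 1 | 0 | 0 | 0
1 | 0 | 1 | 1 | 0 | 0
1 | 1 | 0 | 0 | 1 | 1
1 | 1 | 0 | 1 | 0 | 0
1 | 1 | 1 | 0 | 0 | 0
1 | 1 | 1 | 1 | 1 | 1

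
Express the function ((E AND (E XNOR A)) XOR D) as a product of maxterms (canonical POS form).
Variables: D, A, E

ΠM(0, 1, 2, 7) = (D OR A OR E) AND (D OR A OR NOT E) AND (D OR NOT A OR E) AND (NOT D OR NOT A OR NOT E)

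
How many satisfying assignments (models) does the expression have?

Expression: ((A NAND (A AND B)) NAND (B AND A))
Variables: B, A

Satisfying assignments: (0,0), (0,1), (1,0), (1,1)
Count: 4 out of 4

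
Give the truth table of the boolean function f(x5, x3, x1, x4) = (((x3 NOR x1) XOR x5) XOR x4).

x5 | x3 | x1 | x4 | Output
--------------------------
0 | 0 | 0 | 0 | 1
0 | 0 | 0 | 1 | 0
0 | 0 | 1 | 0 | 0
0 | 0 | 1 | 1 | 1
0 | 1 | 0 | 0 | 0
0 | 1 | 0 | 1 | 1
0 | 1 | 1 | 0 | 0
0 | 1 | 1 | 1 | 1
1 | 0 | 0 | 0 | 0
1 | 0 | 0 | 1 | 1
1 | 0 | 1 | 0 | 1
1 | 0 | 1 | 1 | 0
1 | 1 | 0 | 0 | 1
1 | 1 | 0 | 1 | 0
1 | 1 | 1 | 0 | 1
1 | 1 | 1 | 1 | 0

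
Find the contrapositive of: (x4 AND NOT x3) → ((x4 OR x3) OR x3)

Contrapositive: NOT ((x4 OR x3) OR x3) → NOT (x4 AND NOT x3)
Note: A statement and its contrapositive are logically equivalent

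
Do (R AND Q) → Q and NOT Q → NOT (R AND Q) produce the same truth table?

Yes, Contrapositive is always equivalent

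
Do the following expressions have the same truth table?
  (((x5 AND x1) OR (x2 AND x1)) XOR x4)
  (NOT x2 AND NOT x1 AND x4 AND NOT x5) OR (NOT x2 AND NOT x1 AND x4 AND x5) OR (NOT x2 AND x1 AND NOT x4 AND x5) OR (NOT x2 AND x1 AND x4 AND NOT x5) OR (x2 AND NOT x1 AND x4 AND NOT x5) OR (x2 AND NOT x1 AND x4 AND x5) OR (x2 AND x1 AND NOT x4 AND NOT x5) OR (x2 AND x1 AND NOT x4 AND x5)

Yes, they are equivalent — the two output columns agree on all 16 assignments:
x2 | x1 | x4 | x5 | Expression 1 | Expression 2
-----------------------------------------------
0 | 0 | 0 | 0 | 0 | 0
0 | 0 | 0 | 1 | 0 | 0
0 | 0 | 1 | 0 | 1 | 1
0 | 0 | 1 | 1 | 1 | 1
0 | 1 | 0 | 0 | 0 | 0
0 | 1 | 0 | 1 | 1 | 1
0 | 1 | 1 | 0 | 1 | 1
0 | 1 | 1 | 1 | 0 | 0
1 | 0 | 0 | 0 | 0 | 0
1 | 0 | 0 | 1 | 0 | 0
1 | 0 | 1 | 0 | 1 | 1
1 | 0 | 1 | 1 | 1 | 1
1 | 1 | 0 | 0 | 1 | 1
1 | 1 | 0 | 1 | 1 | 1
1 | 1 | 1 | 0 | 0 | 0
1 | 1 | 1 | 1 | 0 | 0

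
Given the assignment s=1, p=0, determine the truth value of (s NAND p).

Substituting: (1 NAND 0)
= 1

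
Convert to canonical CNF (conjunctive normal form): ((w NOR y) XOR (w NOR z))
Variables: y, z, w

(y OR z OR w) AND (y OR z OR NOT w) AND (y OR NOT z OR NOT w) AND (NOT y OR z OR NOT w) AND (NOT y OR NOT z OR w) AND (NOT y OR NOT z OR NOT w)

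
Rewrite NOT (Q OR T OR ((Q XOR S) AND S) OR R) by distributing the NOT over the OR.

NOT Q AND NOT T AND NOT ((Q XOR S) AND S) AND NOT R
De Morgan's: NOT(OR of terms) = AND of negations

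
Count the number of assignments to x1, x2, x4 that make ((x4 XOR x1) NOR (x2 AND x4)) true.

Satisfying assignments: (0,0,0), (0,1,0), (1,0,1)
Count: 3 out of 8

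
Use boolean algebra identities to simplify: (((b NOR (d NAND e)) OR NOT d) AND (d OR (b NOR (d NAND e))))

By distribution ((E OR v) AND (E OR NOT v) = E):
= (b NOR (d NAND e))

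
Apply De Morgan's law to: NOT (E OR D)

NOT E AND NOT D
De Morgan's: NOT(OR of terms) = AND of negations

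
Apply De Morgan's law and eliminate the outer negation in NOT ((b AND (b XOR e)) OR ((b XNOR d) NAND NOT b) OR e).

NOT (b AND (b XOR e)) AND NOT ((b XNOR d) NAND NOT b) AND NOT e
De Morgan's: NOT(OR of terms) = AND of negations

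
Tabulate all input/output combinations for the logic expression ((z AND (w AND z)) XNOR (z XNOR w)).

z | w | Output
--------------
0 | 0 | 0
0 | 1 | 1
1 | 0 | 1
1 | 1 | 1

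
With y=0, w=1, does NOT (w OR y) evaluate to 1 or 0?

Substituting: NOT (1 OR 0)
= 0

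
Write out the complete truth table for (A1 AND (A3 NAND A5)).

A1 | A5 | A3 | Output
---------------------
0 | 0 | 0 | 0
0 | 0 | 1 | 0
0 | 1 | 0 | 0
0 | 1 | 1 | 0
1 | 0 | 0 | 1
1 | 0 | 1 | 1
1 | 1 | 0 | 1
1 | 1 | 1 | 0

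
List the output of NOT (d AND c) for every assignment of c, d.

c | d | Output
--------------
0 | 0 | 1
0 | 1 | 1
1 | 0 | 1
1 | 1 | 0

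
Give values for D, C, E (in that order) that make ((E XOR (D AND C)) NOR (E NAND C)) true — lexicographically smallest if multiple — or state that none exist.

D=1, C=1, E=1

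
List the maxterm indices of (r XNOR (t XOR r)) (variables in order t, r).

ΠM(2, 3) = (NOT t OR r) AND (NOT t OR NOT r)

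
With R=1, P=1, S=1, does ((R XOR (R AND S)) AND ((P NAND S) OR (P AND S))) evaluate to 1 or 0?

Substituting: ((1 XOR (1 AND 1)) AND ((1 NAND 1) OR (1 AND 1)))
= 0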